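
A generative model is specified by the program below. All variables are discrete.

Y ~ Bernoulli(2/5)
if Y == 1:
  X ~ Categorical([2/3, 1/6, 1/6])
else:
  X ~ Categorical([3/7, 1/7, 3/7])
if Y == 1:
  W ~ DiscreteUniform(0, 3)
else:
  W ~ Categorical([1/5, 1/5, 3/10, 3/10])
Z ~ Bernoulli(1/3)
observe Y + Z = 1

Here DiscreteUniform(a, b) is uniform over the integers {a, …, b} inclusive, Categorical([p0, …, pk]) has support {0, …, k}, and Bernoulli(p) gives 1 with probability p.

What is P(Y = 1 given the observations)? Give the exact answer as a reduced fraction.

Enumerate traces; 24 have nonzero weight after conditioning:
  (Y=0, X=0, W=0, Z=1) weight 3/175
  (Y=0, X=0, W=1, Z=1) weight 3/175
  (Y=0, X=0, W=2, Z=1) weight 9/350
  (Y=0, X=0, W=3, Z=1) weight 9/350
  (Y=0, X=1, W=0, Z=1) weight 1/175
  (Y=0, X=1, W=1, Z=1) weight 1/175
  (Y=0, X=1, W=2, Z=1) weight 3/350
  (Y=0, X=1, W=3, Z=1) weight 3/350
  (Y=1, X=0, W=0, Z=0) weight 2/45
  … 15 more
Group by Y:
  weight(Y=0) = 1/5
  weight(Y=1) = 4/15
Total weight = 1/5 + 4/15 = 7/15
P(Y=0 | obs) = 1/5 / 7/15 = 3/7
P(Y=1 | obs) = 4/15 / 7/15 = 4/7

P(Y = 1 | obs) = 4/7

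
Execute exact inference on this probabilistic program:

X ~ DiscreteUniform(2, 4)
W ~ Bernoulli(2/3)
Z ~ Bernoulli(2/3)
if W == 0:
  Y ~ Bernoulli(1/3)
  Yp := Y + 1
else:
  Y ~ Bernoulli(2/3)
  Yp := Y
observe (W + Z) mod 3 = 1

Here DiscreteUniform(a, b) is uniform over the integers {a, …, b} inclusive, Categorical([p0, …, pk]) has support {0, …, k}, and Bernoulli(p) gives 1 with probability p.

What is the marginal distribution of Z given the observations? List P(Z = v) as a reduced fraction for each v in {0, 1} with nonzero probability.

Enumerate traces; 12 have nonzero weight after conditioning:
  (X=2, W=0, Z=1, Y=0) weight 4/81
  (X=2, W=0, Z=1, Y=1) weight 2/81
  (X=2, W=1, Z=0, Y=0) weight 2/81
  (X=2, W=1, Z=0, Y=1) weight 4/81
  (X=3, W=0, Z=1, Y=0) weight 4/81
  (X=3, W=0, Z=1, Y=1) weight 2/81
  (X=3, W=1, Z=0, Y=0) weight 2/81
  (X=3, W=1, Z=0, Y=1) weight 4/81
  … 4 more
Group by Z:
  weight(Z=0) = 2/9
  weight(Z=1) = 2/9
Total weight = 2/9 + 2/9 = 4/9
P(Z=0 | obs) = 2/9 / 4/9 = 1/2
P(Z=1 | obs) = 2/9 / 4/9 = 1/2

P(Z=0) = 1/2, P(Z=1) = 1/2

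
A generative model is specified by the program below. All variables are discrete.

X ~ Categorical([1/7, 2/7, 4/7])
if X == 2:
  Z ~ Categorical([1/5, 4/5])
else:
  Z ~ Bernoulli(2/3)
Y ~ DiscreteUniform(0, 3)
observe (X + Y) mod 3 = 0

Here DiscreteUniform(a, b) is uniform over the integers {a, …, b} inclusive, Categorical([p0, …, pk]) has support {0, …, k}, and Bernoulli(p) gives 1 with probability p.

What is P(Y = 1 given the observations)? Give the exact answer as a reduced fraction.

P(Y = 1 | obs) = 1/2

Enumerate traces; 8 have nonzero weight after conditioning:
  (X=0, Z=0, Y=0) weight 1/84
  (X=0, Z=0, Y=3) weight 1/84
  (X=0, Z=1, Y=0) weight 1/42
  (X=0, Z=1, Y=3) weight 1/42
  (X=1, Z=0, Y=2) weight 1/42
  (X=1, Z=1, Y=2) weight 1/21
  (X=2, Z=0, Y=1) weight 1/35
  (X=2, Z=1, Y=1) weight 4/35
Group by Y:
  weight(Y=0) = 1/28
  weight(Y=1) = 1/7
  weight(Y=2) = 1/14
  weight(Y=3) = 1/28
Total weight = 1/28 + 1/7 + 1/14 + 1/28 = 2/7
P(Y=0 | obs) = 1/28 / 2/7 = 1/8
P(Y=1 | obs) = 1/7 / 2/7 = 1/2
P(Y=2 | obs) = 1/14 / 2/7 = 1/4
P(Y=3 | obs) = 1/28 / 2/7 = 1/8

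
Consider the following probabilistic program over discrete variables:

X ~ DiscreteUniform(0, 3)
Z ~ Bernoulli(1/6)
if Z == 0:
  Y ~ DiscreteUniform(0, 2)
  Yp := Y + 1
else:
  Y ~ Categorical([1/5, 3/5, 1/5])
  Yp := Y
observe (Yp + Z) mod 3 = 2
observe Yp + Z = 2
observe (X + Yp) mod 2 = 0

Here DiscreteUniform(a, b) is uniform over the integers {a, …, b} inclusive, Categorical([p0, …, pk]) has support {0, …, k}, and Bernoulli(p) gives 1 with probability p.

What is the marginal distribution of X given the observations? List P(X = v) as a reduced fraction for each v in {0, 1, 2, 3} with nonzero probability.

Enumerate traces; 4 have nonzero weight after conditioning:
  (X=0, Z=0, Y=1) weight 5/72
  (X=1, Z=1, Y=1) weight 1/40
  (X=2, Z=0, Y=1) weight 5/72
  (X=3, Z=1, Y=1) weight 1/40
Group by X:
  weight(X=0) = 5/72
  weight(X=1) = 1/40
  weight(X=2) = 5/72
  weight(X=3) = 1/40
Total weight = 5/72 + 1/40 + 5/72 + 1/40 = 17/90
P(X=0 | obs) = 5/72 / 17/90 = 25/68
P(X=1 | obs) = 1/40 / 17/90 = 9/68
P(X=2 | obs) = 5/72 / 17/90 = 25/68
P(X=3 | obs) = 1/40 / 17/90 = 9/68

P(X=0) = 25/68, P(X=1) = 9/68, P(X=2) = 25/68, P(X=3) = 9/68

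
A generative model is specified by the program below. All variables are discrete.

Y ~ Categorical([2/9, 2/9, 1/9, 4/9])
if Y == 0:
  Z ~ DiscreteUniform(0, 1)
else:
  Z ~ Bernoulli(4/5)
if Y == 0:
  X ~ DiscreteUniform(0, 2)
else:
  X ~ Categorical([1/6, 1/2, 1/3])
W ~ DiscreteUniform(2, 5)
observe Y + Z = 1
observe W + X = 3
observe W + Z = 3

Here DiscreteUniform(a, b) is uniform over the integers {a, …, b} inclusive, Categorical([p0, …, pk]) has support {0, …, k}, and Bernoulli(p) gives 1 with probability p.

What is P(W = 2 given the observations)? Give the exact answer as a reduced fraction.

P(W = 2 | obs) = 5/6

Enumerate traces; 2 have nonzero weight after conditioning:
  (Y=0, Z=1, X=1, W=2) weight 1/108
  (Y=1, Z=0, X=0, W=3) weight 1/540
Group by W:
  weight(W=2) = 1/108
  weight(W=3) = 1/540
Total weight = 1/108 + 1/540 = 1/90
P(W=2 | obs) = 1/108 / 1/90 = 5/6
P(W=3 | obs) = 1/540 / 1/90 = 1/6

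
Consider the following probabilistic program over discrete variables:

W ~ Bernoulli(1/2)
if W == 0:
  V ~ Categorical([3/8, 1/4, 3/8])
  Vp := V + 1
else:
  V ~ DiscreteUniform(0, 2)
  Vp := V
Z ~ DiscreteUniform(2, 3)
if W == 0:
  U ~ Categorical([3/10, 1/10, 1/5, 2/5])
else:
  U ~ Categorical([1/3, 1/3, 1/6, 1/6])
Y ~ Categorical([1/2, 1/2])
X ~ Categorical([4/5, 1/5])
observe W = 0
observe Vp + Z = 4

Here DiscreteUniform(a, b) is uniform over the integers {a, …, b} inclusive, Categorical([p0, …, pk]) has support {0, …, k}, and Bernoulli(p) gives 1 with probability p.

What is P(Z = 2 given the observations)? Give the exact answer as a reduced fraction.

P(Z = 2 | obs) = 2/5

Enumerate traces; 32 have nonzero weight after conditioning:
  (W=0, V=0, Z=3, U=0, Y=0, X=0) weight 9/800
  (W=0, V=0, Z=3, U=0, Y=0, X=1) weight 9/3200
  (W=0, V=0, Z=3, U=0, Y=1, X=0) weight 9/800
  (W=0, V=0, Z=3, U=0, Y=1, X=1) weight 9/3200
  (W=0, V=0, Z=3, U=1, Y=0, X=0) weight 3/800
  (W=0, V=0, Z=3, U=1, Y=0, X=1) weight 3/3200
  (W=0, V=0, Z=3, U=1, Y=1, X=0) weight 3/800
  (W=0, V=0, Z=3, U=1, Y=1, X=1) weight 3/3200
  (W=0, V=1, Z=2, U=0, Y=0, X=0) weight 3/400
  … 23 more
Group by Z:
  weight(Z=2) = 1/16
  weight(Z=3) = 3/32
Total weight = 1/16 + 3/32 = 5/32
P(Z=2 | obs) = 1/16 / 5/32 = 2/5
P(Z=3 | obs) = 3/32 / 5/32 = 3/5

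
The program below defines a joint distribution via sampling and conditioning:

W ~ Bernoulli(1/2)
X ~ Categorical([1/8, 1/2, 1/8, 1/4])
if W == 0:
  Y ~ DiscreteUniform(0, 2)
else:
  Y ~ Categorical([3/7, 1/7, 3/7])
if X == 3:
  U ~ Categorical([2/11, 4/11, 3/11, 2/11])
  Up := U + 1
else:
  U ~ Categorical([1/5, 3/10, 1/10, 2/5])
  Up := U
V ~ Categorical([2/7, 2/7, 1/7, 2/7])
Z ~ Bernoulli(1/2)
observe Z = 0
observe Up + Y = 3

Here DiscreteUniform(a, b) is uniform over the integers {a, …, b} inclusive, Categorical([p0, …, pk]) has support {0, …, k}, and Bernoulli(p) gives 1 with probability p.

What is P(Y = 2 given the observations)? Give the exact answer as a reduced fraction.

P(Y = 2 | obs) = 952/2613

Enumerate traces; 96 have nonzero weight after conditioning:
  (W=0, X=0, Y=0, U=3, V=0, Z=0) weight 1/840
  (W=0, X=0, Y=0, U=3, V=1, Z=0) weight 1/840
  (W=0, X=0, Y=0, U=3, V=2, Z=0) weight 1/1680
  (W=0, X=0, Y=0, U=3, V=3, Z=0) weight 1/840
  (W=0, X=0, Y=1, U=2, V=0, Z=0) weight 1/3360
  (W=0, X=0, Y=1, U=2, V=1, Z=0) weight 1/3360
  (W=0, X=0, Y=1, U=2, V=2, Z=0) weight 1/6720
  (W=0, X=0, Y=1, U=2, V=3, Z=0) weight 1/3360
  (W=0, X=0, Y=2, U=1, V=0, Z=0) weight 1/1120
  … 87 more
Group by Y:
  weight(Y=0) = 27/385
  weight(Y=1) = 73/3696
  weight(Y=2) = 17/330
Total weight = 27/385 + 73/3696 + 17/330 = 871/6160
P(Y=0 | obs) = 27/385 / 871/6160 = 432/871
P(Y=1 | obs) = 73/3696 / 871/6160 = 365/2613
P(Y=2 | obs) = 17/330 / 871/6160 = 952/2613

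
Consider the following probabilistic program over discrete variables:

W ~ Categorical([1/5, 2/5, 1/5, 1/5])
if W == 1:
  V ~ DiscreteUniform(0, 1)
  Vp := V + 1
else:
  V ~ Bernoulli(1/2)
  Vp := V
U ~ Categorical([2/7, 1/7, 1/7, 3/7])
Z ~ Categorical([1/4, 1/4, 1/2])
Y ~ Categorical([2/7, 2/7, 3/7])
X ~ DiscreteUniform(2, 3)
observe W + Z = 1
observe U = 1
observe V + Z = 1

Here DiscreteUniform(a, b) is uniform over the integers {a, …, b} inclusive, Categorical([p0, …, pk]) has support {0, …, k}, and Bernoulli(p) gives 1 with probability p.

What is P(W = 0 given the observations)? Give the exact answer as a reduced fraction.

Enumerate traces; 12 have nonzero weight after conditioning:
  (W=0, V=0, U=1, Z=1, Y=0, X=2) weight 1/1960
  (W=0, V=0, U=1, Z=1, Y=0, X=3) weight 1/1960
  (W=0, V=0, U=1, Z=1, Y=1, X=2) weight 1/1960
  (W=0, V=0, U=1, Z=1, Y=1, X=3) weight 1/1960
  (W=0, V=0, U=1, Z=1, Y=2, X=2) weight 3/3920
  (W=0, V=0, U=1, Z=1, Y=2, X=3) weight 3/3920
  (W=1, V=1, U=1, Z=0, Y=0, X=2) weight 1/980
  (W=1, V=1, U=1, Z=0, Y=0, X=3) weight 1/980
  … 4 more
Group by W:
  weight(W=0) = 1/280
  weight(W=1) = 1/140
Total weight = 1/280 + 1/140 = 3/280
P(W=0 | obs) = 1/280 / 3/280 = 1/3
P(W=1 | obs) = 1/140 / 3/280 = 2/3

P(W = 0 | obs) = 1/3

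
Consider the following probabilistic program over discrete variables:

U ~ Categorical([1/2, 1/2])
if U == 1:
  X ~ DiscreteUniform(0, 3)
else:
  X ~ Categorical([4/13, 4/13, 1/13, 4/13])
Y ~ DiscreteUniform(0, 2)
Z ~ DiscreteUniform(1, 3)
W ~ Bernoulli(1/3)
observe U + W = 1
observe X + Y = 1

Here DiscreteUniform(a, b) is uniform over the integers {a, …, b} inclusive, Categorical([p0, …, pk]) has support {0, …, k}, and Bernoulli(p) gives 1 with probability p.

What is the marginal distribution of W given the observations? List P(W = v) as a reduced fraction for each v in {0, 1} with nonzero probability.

P(W=0) = 13/21, P(W=1) = 8/21

Enumerate traces; 12 have nonzero weight after conditioning:
  (U=0, X=0, Y=1, Z=1, W=1) weight 2/351
  (U=0, X=0, Y=1, Z=2, W=1) weight 2/351
  (U=0, X=0, Y=1, Z=3, W=1) weight 2/351
  (U=0, X=1, Y=0, Z=1, W=1) weight 2/351
  (U=0, X=1, Y=0, Z=2, W=1) weight 2/351
  (U=0, X=1, Y=0, Z=3, W=1) weight 2/351
  (U=1, X=0, Y=1, Z=1, W=0) weight 1/108
  (U=1, X=0, Y=1, Z=2, W=0) weight 1/108
  … 4 more
Group by W:
  weight(W=0) = 1/18
  weight(W=1) = 4/117
Total weight = 1/18 + 4/117 = 7/78
P(W=0 | obs) = 1/18 / 7/78 = 13/21
P(W=1 | obs) = 4/117 / 7/78 = 8/21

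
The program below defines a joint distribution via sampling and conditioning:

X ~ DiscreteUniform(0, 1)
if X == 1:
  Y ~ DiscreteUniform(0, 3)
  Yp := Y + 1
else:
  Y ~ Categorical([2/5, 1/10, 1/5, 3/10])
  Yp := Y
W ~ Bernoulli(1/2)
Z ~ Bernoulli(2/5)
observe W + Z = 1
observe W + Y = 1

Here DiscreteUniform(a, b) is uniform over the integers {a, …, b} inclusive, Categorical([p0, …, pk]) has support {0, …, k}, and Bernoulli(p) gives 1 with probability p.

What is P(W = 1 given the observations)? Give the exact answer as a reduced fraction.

Enumerate traces; 4 have nonzero weight after conditioning:
  (X=0, Y=0, W=1, Z=0) weight 3/50
  (X=0, Y=1, W=0, Z=1) weight 1/100
  (X=1, Y=0, W=1, Z=0) weight 3/80
  (X=1, Y=1, W=0, Z=1) weight 1/40
Group by W:
  weight(W=0) = 7/200
  weight(W=1) = 39/400
Total weight = 7/200 + 39/400 = 53/400
P(W=0 | obs) = 7/200 / 53/400 = 14/53
P(W=1 | obs) = 39/400 / 53/400 = 39/53

P(W = 1 | obs) = 39/53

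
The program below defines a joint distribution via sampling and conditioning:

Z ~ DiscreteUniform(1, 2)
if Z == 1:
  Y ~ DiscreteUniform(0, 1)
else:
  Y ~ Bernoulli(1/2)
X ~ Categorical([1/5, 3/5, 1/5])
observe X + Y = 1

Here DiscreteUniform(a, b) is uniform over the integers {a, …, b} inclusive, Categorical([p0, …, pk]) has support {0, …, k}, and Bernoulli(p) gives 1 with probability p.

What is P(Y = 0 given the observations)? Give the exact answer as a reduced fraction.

Enumerate traces; 4 have nonzero weight after conditioning:
  (Z=1, Y=0, X=1) weight 3/20
  (Z=1, Y=1, X=0) weight 1/20
  (Z=2, Y=0, X=1) weight 3/20
  (Z=2, Y=1, X=0) weight 1/20
Group by Y:
  weight(Y=0) = 3/10
  weight(Y=1) = 1/10
Total weight = 3/10 + 1/10 = 2/5
P(Y=0 | obs) = 3/10 / 2/5 = 3/4
P(Y=1 | obs) = 1/10 / 2/5 = 1/4

P(Y = 0 | obs) = 3/4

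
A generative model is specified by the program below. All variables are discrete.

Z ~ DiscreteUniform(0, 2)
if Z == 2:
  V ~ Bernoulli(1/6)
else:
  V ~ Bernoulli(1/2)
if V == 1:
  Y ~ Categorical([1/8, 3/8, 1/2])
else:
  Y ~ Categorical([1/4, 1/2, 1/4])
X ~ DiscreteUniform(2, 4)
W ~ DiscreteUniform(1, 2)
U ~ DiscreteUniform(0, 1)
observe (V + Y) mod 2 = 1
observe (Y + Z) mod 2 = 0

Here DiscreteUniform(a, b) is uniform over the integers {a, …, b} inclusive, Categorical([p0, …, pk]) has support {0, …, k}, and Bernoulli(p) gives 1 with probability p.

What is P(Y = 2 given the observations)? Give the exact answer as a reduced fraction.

P(Y = 2 | obs) = 1/2

Enumerate traces; 60 have nonzero weight after conditioning:
  (Z=0, V=1, Y=0, X=2, W=1, U=0) weight 1/576
  (Z=0, V=1, Y=0, X=2, W=1, U=1) weight 1/576
  (Z=0, V=1, Y=0, X=2, W=2, U=0) weight 1/576
  (Z=0, V=1, Y=0, X=2, W=2, U=1) weight 1/576
  (Z=0, V=1, Y=0, X=3, W=1, U=0) weight 1/576
  (Z=0, V=1, Y=0, X=3, W=1, U=1) weight 1/576
  (Z=0, V=1, Y=0, X=3, W=2, U=0) weight 1/576
  (Z=0, V=1, Y=0, X=3, W=2, U=1) weight 1/576
  (Z=0, V=1, Y=2, X=2, W=1, U=0) weight 1/144
  (Z=1, V=0, Y=1, X=2, W=1, U=0) weight 1/144
  … 50 more
Group by Y:
  weight(Y=0) = 1/36
  weight(Y=1) = 1/12
  weight(Y=2) = 1/9
Total weight = 1/36 + 1/12 + 1/9 = 2/9
P(Y=0 | obs) = 1/36 / 2/9 = 1/8
P(Y=1 | obs) = 1/12 / 2/9 = 3/8
P(Y=2 | obs) = 1/9 / 2/9 = 1/2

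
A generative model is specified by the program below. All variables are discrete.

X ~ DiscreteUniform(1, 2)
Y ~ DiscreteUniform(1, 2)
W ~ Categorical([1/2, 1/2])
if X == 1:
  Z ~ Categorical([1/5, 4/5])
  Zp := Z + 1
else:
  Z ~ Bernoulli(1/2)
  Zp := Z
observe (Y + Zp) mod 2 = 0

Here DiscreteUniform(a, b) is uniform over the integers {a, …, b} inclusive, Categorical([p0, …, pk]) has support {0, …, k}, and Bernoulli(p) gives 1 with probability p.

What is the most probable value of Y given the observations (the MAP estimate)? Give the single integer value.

Enumerate traces; 8 have nonzero weight after conditioning:
  (X=1, Y=1, W=0, Z=0) weight 1/40
  (X=1, Y=1, W=1, Z=0) weight 1/40
  (X=1, Y=2, W=0, Z=1) weight 1/10
  (X=1, Y=2, W=1, Z=1) weight 1/10
  (X=2, Y=1, W=0, Z=1) weight 1/16
  (X=2, Y=1, W=1, Z=1) weight 1/16
  (X=2, Y=2, W=0, Z=0) weight 1/16
  (X=2, Y=2, W=1, Z=0) weight 1/16
Group by Y:
  weight(Y=1) = 7/40
  weight(Y=2) = 13/40
Total weight = 7/40 + 13/40 = 1/2
P(Y=1 | obs) = 7/40 / 1/2 = 7/20
P(Y=2 | obs) = 13/40 / 1/2 = 13/20
argmax = 2

argmax_v P(Y = v | obs) = 2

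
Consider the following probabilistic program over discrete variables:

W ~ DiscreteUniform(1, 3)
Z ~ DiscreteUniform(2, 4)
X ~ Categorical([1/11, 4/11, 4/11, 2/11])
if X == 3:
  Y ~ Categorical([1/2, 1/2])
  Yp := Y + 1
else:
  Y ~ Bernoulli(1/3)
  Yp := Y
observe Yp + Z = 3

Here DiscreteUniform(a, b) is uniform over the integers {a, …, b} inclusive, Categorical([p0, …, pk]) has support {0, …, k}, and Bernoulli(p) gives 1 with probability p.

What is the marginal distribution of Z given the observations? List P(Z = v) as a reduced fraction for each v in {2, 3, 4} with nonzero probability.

P(Z=2) = 2/5, P(Z=3) = 3/5

Enumerate traces; 21 have nonzero weight after conditioning:
  (W=1, Z=2, X=0, Y=1) weight 1/297
  (W=1, Z=2, X=1, Y=1) weight 4/297
  (W=1, Z=2, X=2, Y=1) weight 4/297
  (W=1, Z=2, X=3, Y=0) weight 1/99
  (W=1, Z=3, X=0, Y=0) weight 2/297
  (W=1, Z=3, X=1, Y=0) weight 8/297
  (W=1, Z=3, X=2, Y=0) weight 8/297
  (W=2, Z=2, X=0, Y=1) weight 1/297
  … 13 more
Group by Z:
  weight(Z=2) = 4/33
  weight(Z=3) = 2/11
Total weight = 4/33 + 2/11 = 10/33
P(Z=2 | obs) = 4/33 / 10/33 = 2/5
P(Z=3 | obs) = 2/11 / 10/33 = 3/5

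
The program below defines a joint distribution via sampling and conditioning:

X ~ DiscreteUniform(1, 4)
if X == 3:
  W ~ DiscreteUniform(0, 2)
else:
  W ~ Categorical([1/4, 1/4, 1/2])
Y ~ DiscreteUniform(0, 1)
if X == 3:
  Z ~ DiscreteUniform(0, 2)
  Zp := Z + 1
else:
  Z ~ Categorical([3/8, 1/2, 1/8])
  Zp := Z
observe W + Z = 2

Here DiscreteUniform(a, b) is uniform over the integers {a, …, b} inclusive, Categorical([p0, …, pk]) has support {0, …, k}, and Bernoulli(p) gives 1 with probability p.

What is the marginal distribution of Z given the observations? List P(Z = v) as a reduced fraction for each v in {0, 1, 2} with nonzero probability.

P(Z=0) = 194/393, P(Z=1) = 140/393, P(Z=2) = 59/393

Enumerate traces; 24 have nonzero weight after conditioning:
  (X=1, W=0, Y=0, Z=2) weight 1/256
  (X=1, W=0, Y=1, Z=2) weight 1/256
  (X=1, W=1, Y=0, Z=1) weight 1/64
  (X=1, W=1, Y=1, Z=1) weight 1/64
  (X=1, W=2, Y=0, Z=0) weight 3/128
  (X=1, W=2, Y=1, Z=0) weight 3/128
  (X=2, W=0, Y=0, Z=2) weight 1/256
  (X=2, W=0, Y=1, Z=2) weight 1/256
  … 16 more
Group by Z:
  weight(Z=0) = 97/576
  weight(Z=1) = 35/288
  weight(Z=2) = 59/1152
Total weight = 97/576 + 35/288 + 59/1152 = 131/384
P(Z=0 | obs) = 97/576 / 131/384 = 194/393
P(Z=1 | obs) = 35/288 / 131/384 = 140/393
P(Z=2 | obs) = 59/1152 / 131/384 = 59/393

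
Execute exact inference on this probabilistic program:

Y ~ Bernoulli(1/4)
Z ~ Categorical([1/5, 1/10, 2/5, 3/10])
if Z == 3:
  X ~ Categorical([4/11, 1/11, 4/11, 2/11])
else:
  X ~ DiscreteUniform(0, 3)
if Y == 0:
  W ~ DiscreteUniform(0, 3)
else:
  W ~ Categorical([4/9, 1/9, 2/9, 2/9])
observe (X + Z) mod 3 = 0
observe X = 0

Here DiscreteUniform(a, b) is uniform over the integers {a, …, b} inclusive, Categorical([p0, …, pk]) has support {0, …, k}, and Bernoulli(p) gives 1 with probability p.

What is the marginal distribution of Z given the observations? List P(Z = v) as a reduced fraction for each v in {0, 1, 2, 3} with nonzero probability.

P(Z=0) = 11/35, P(Z=3) = 24/35

Enumerate traces; 16 have nonzero weight after conditioning:
  (Y=0, Z=0, X=0, W=0) weight 3/320
  (Y=0, Z=0, X=0, W=1) weight 3/320
  (Y=0, Z=0, X=0, W=2) weight 3/320
  (Y=0, Z=0, X=0, W=3) weight 3/320
  (Y=0, Z=3, X=0, W=0) weight 9/440
  (Y=0, Z=3, X=0, W=1) weight 9/440
  (Y=0, Z=3, X=0, W=2) weight 9/440
  (Y=0, Z=3, X=0, W=3) weight 9/440
  … 8 more
Group by Z:
  weight(Z=0) = 1/20
  weight(Z=3) = 6/55
Total weight = 1/20 + 6/55 = 7/44
P(Z=0 | obs) = 1/20 / 7/44 = 11/35
P(Z=3 | obs) = 6/55 / 7/44 = 24/35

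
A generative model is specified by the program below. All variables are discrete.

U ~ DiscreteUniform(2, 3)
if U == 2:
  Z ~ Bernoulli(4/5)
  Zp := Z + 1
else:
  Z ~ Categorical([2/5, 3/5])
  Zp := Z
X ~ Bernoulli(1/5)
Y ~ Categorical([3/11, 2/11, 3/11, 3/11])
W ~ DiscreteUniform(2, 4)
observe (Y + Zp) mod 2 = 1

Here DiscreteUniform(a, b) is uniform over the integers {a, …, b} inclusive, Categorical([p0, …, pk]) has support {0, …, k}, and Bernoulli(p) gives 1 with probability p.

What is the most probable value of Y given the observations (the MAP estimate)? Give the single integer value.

Enumerate traces; 48 have nonzero weight after conditioning:
  (U=2, Z=0, X=0, Y=0, W=2) weight 2/275
  (U=2, Z=0, X=0, Y=0, W=3) weight 2/275
  (U=2, Z=0, X=0, Y=0, W=4) weight 2/275
  (U=2, Z=0, X=0, Y=2, W=2) weight 2/275
  (U=2, Z=0, X=0, Y=2, W=3) weight 2/275
  (U=2, Z=0, X=0, Y=2, W=4) weight 2/275
  (U=2, Z=0, X=1, Y=0, W=2) weight 1/550
  (U=2, Z=0, X=1, Y=0, W=3) weight 1/550
  (U=2, Z=1, X=0, Y=1, W=2) weight 16/825
  (U=2, Z=1, X=0, Y=3, W=2) weight 8/275
  … 38 more
Group by Y:
  weight(Y=0) = 6/55
  weight(Y=1) = 6/55
  weight(Y=2) = 6/55
  weight(Y=3) = 9/55
Total weight = 6/55 + 6/55 + 6/55 + 9/55 = 27/55
P(Y=0 | obs) = 6/55 / 27/55 = 2/9
P(Y=1 | obs) = 6/55 / 27/55 = 2/9
P(Y=2 | obs) = 6/55 / 27/55 = 2/9
P(Y=3 | obs) = 9/55 / 27/55 = 1/3
argmax = 3

argmax_v P(Y = v | obs) = 3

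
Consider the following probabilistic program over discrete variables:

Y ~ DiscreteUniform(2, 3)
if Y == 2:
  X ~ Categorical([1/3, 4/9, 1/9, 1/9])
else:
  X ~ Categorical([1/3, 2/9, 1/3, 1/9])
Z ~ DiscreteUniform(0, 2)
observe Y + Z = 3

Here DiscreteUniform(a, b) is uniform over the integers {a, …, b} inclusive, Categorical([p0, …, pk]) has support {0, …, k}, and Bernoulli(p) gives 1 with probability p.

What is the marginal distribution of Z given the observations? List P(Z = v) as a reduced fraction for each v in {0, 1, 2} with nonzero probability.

Enumerate traces; 8 have nonzero weight after conditioning:
  (Y=2, X=0, Z=1) weight 1/18
  (Y=2, X=1, Z=1) weight 2/27
  (Y=2, X=2, Z=1) weight 1/54
  (Y=2, X=3, Z=1) weight 1/54
  (Y=3, X=0, Z=0) weight 1/18
  (Y=3, X=1, Z=0) weight 1/27
  (Y=3, X=2, Z=0) weight 1/18
  (Y=3, X=3, Z=0) weight 1/54
Group by Z:
  weight(Z=0) = 1/6
  weight(Z=1) = 1/6
Total weight = 1/6 + 1/6 = 1/3
P(Z=0 | obs) = 1/6 / 1/3 = 1/2
P(Z=1 | obs) = 1/6 / 1/3 = 1/2

P(Z=0) = 1/2, P(Z=1) = 1/2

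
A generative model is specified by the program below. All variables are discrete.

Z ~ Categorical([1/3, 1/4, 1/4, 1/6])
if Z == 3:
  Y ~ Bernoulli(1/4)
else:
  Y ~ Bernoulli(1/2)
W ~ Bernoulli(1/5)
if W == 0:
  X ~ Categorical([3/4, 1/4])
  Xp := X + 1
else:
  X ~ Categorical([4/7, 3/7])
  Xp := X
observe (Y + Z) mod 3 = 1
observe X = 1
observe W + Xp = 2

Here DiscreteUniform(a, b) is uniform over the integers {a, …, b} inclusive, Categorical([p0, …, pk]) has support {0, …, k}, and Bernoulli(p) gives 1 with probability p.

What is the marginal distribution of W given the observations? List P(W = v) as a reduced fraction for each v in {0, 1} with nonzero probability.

Enumerate traces; 6 have nonzero weight after conditioning:
  (Z=0, Y=1, W=0, X=1) weight 1/30
  (Z=0, Y=1, W=1, X=1) weight 1/70
  (Z=1, Y=0, W=0, X=1) weight 1/40
  (Z=1, Y=0, W=1, X=1) weight 3/280
  (Z=3, Y=1, W=0, X=1) weight 1/120
  (Z=3, Y=1, W=1, X=1) weight 1/280
Group by W:
  weight(W=0) = 1/15
  weight(W=1) = 1/35
Total weight = 1/15 + 1/35 = 2/21
P(W=0 | obs) = 1/15 / 2/21 = 7/10
P(W=1 | obs) = 1/35 / 2/21 = 3/10

P(W=0) = 7/10, P(W=1) = 3/10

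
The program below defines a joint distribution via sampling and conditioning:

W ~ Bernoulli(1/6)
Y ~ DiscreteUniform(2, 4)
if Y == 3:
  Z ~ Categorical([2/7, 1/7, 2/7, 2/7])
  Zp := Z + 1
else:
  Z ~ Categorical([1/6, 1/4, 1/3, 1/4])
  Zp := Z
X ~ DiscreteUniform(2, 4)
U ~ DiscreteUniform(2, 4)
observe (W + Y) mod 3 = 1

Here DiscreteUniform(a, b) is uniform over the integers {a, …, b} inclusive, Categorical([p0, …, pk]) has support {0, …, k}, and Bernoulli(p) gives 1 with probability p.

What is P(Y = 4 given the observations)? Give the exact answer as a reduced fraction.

P(Y = 4 | obs) = 5/6

Enumerate traces; 72 have nonzero weight after conditioning:
  (W=0, Y=4, Z=0, X=2, U=2) weight 5/972
  (W=0, Y=4, Z=0, X=2, U=3) weight 5/972
  (W=0, Y=4, Z=0, X=2, U=4) weight 5/972
  (W=0, Y=4, Z=0, X=3, U=2) weight 5/972
  (W=0, Y=4, Z=0, X=3, U=3) weight 5/972
  (W=0, Y=4, Z=0, X=3, U=4) weight 5/972
  (W=0, Y=4, Z=0, X=4, U=2) weight 5/972
  (W=0, Y=4, Z=0, X=4, U=3) weight 5/972
  (W=1, Y=3, Z=0, X=2, U=2) weight 1/567
  … 63 more
Group by Y:
  weight(Y=3) = 1/18
  weight(Y=4) = 5/18
Total weight = 1/18 + 5/18 = 1/3
P(Y=3 | obs) = 1/18 / 1/3 = 1/6
P(Y=4 | obs) = 5/18 / 1/3 = 5/6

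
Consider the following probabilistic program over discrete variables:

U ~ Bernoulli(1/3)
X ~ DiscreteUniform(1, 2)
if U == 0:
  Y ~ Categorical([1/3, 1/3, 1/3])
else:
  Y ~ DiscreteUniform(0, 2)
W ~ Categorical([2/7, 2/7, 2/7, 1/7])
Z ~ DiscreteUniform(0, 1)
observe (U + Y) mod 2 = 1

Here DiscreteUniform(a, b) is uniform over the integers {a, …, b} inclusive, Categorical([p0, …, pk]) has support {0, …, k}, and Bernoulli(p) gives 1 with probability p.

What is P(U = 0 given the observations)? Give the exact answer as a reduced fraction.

P(U = 0 | obs) = 1/2

Enumerate traces; 48 have nonzero weight after conditioning:
  (U=0, X=1, Y=1, W=0, Z=0) weight 1/63
  (U=0, X=1, Y=1, W=0, Z=1) weight 1/63
  (U=0, X=1, Y=1, W=1, Z=0) weight 1/63
  (U=0, X=1, Y=1, W=1, Z=1) weight 1/63
  (U=0, X=1, Y=1, W=2, Z=0) weight 1/63
  (U=0, X=1, Y=1, W=2, Z=1) weight 1/63
  (U=0, X=1, Y=1, W=3, Z=0) weight 1/126
  (U=0, X=1, Y=1, W=3, Z=1) weight 1/126
  (U=1, X=1, Y=0, W=0, Z=0) weight 1/126
  … 39 more
Group by U:
  weight(U=0) = 2/9
  weight(U=1) = 2/9
Total weight = 2/9 + 2/9 = 4/9
P(U=0 | obs) = 2/9 / 4/9 = 1/2
P(U=1 | obs) = 2/9 / 4/9 = 1/2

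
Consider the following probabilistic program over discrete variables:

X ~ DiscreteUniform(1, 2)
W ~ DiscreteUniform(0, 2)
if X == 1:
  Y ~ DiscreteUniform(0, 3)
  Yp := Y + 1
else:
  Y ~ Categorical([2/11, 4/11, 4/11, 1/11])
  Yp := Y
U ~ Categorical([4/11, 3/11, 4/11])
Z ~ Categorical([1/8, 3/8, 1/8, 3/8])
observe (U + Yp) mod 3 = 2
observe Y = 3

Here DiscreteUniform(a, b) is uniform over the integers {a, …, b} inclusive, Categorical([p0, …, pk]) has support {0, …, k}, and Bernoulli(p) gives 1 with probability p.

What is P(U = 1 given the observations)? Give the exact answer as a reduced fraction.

P(U = 1 | obs) = 33/49

Enumerate traces; 24 have nonzero weight after conditioning:
  (X=1, W=0, Y=3, U=1, Z=0) weight 1/704
  (X=1, W=0, Y=3, U=1, Z=1) weight 3/704
  (X=1, W=0, Y=3, U=1, Z=2) weight 1/704
  (X=1, W=0, Y=3, U=1, Z=3) weight 3/704
  (X=1, W=1, Y=3, U=1, Z=0) weight 1/704
  (X=1, W=1, Y=3, U=1, Z=1) weight 3/704
  (X=1, W=1, Y=3, U=1, Z=2) weight 1/704
  (X=1, W=1, Y=3, U=1, Z=3) weight 3/704
  (X=2, W=0, Y=3, U=2, Z=0) weight 1/1452
  … 15 more
Group by U:
  weight(U=1) = 3/88
  weight(U=2) = 2/121
Total weight = 3/88 + 2/121 = 49/968
P(U=1 | obs) = 3/88 / 49/968 = 33/49
P(U=2 | obs) = 2/121 / 49/968 = 16/49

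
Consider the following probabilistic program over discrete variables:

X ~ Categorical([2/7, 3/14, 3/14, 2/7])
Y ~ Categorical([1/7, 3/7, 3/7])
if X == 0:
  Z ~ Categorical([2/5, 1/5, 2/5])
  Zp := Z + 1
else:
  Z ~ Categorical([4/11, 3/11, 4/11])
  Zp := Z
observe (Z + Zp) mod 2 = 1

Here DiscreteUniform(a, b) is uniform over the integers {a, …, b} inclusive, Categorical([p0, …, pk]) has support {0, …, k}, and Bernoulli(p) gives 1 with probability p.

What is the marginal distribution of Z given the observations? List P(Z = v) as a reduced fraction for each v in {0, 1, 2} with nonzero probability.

P(Z=0) = 2/5, P(Z=1) = 1/5, P(Z=2) = 2/5

Enumerate traces; 9 have nonzero weight after conditioning:
  (X=0, Y=0, Z=0) weight 4/245
  (X=0, Y=0, Z=1) weight 2/245
  (X=0, Y=0, Z=2) weight 4/245
  (X=0, Y=1, Z=0) weight 12/245
  (X=0, Y=1, Z=1) weight 6/245
  (X=0, Y=1, Z=2) weight 12/245
  (X=0, Y=2, Z=0) weight 12/245
  (X=0, Y=2, Z=1) weight 6/245
  … 1 more
Group by Z:
  weight(Z=0) = 4/35
  weight(Z=1) = 2/35
  weight(Z=2) = 4/35
Total weight = 4/35 + 2/35 + 4/35 = 2/7
P(Z=0 | obs) = 4/35 / 2/7 = 2/5
P(Z=1 | obs) = 2/35 / 2/7 = 1/5
P(Z=2 | obs) = 4/35 / 2/7 = 2/5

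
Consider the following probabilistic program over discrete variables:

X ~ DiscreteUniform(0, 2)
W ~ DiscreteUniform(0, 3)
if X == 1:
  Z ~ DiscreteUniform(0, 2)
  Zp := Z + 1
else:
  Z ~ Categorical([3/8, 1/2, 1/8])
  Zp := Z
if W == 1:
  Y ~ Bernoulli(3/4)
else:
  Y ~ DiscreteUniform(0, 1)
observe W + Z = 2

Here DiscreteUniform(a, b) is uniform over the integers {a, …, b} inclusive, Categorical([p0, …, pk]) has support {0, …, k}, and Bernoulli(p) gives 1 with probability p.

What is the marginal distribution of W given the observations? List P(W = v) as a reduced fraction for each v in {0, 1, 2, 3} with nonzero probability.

Enumerate traces; 18 have nonzero weight after conditioning:
  (X=0, W=0, Z=2, Y=0) weight 1/192
  (X=0, W=0, Z=2, Y=1) weight 1/192
  (X=0, W=1, Z=1, Y=0) weight 1/96
  (X=0, W=1, Z=1, Y=1) weight 1/32
  (X=0, W=2, Z=0, Y=0) weight 1/64
  (X=0, W=2, Z=0, Y=1) weight 1/64
  (X=1, W=0, Z=2, Y=0) weight 1/72
  (X=1, W=0, Z=2, Y=1) weight 1/72
  … 10 more
Group by W:
  weight(W=0) = 7/144
  weight(W=1) = 1/9
  weight(W=2) = 13/144
Total weight = 7/144 + 1/9 + 13/144 = 1/4
P(W=0 | obs) = 7/144 / 1/4 = 7/36
P(W=1 | obs) = 1/9 / 1/4 = 4/9
P(W=2 | obs) = 13/144 / 1/4 = 13/36

P(W=0) = 7/36, P(W=1) = 4/9, P(W=2) = 13/36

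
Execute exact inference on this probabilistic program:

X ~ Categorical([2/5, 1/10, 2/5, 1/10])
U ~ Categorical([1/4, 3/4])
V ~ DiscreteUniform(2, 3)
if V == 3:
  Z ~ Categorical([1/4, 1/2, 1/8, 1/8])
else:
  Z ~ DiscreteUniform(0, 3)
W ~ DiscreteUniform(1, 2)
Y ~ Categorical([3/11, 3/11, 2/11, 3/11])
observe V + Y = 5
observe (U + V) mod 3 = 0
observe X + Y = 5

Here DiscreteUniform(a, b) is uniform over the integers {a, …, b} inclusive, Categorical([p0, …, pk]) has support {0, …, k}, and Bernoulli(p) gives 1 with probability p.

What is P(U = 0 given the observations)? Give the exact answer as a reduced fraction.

P(U = 0 | obs) = 1/19

Enumerate traces; 16 have nonzero weight after conditioning:
  (X=2, U=1, V=2, Z=0, W=1, Y=3) weight 9/1760
  (X=2, U=1, V=2, Z=0, W=2, Y=3) weight 9/1760
  (X=2, U=1, V=2, Z=1, W=1, Y=3) weight 9/1760
  (X=2, U=1, V=2, Z=1, W=2, Y=3) weight 9/1760
  (X=2, U=1, V=2, Z=2, W=1, Y=3) weight 9/1760
  (X=2, U=1, V=2, Z=2, W=2, Y=3) weight 9/1760
  (X=2, U=1, V=2, Z=3, W=1, Y=3) weight 9/1760
  (X=2, U=1, V=2, Z=3, W=2, Y=3) weight 9/1760
  (X=3, U=0, V=3, Z=0, W=1, Y=2) weight 1/3520
  … 7 more
Group by U:
  weight(U=0) = 1/440
  weight(U=1) = 9/220
Total weight = 1/440 + 9/220 = 19/440
P(U=0 | obs) = 1/440 / 19/440 = 1/19
P(U=1 | obs) = 9/220 / 19/440 = 18/19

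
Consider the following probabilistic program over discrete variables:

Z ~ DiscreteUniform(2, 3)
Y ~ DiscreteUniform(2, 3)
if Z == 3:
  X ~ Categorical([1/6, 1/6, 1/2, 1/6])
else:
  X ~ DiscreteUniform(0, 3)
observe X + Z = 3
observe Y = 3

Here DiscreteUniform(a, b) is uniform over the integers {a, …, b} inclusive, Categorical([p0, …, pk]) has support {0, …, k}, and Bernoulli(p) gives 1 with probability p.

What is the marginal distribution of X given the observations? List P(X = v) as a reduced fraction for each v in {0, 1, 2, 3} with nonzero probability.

P(X=0) = 2/5, P(X=1) = 3/5

Enumerate traces; 2 have nonzero weight after conditioning:
  (Z=2, Y=3, X=1) weight 1/16
  (Z=3, Y=3, X=0) weight 1/24
Group by X:
  weight(X=0) = 1/24
  weight(X=1) = 1/16
Total weight = 1/24 + 1/16 = 5/48
P(X=0 | obs) = 1/24 / 5/48 = 2/5
P(X=1 | obs) = 1/16 / 5/48 = 3/5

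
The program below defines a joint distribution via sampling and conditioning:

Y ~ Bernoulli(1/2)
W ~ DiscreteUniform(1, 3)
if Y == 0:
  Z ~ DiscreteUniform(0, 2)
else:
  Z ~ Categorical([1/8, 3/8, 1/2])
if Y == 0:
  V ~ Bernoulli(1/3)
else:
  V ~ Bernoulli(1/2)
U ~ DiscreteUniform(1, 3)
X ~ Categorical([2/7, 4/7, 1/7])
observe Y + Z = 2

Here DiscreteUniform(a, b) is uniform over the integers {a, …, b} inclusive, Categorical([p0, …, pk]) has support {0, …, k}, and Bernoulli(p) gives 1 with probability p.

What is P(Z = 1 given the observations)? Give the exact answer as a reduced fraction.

Enumerate traces; 108 have nonzero weight after conditioning:
  (Y=0, W=1, Z=2, V=0, U=1, X=0) weight 2/567
  (Y=0, W=1, Z=2, V=0, U=1, X=1) weight 4/567
  (Y=0, W=1, Z=2, V=0, U=1, X=2) weight 1/567
  (Y=0, W=1, Z=2, V=0, U=2, X=0) weight 2/567
  (Y=0, W=1, Z=2, V=0, U=2, X=1) weight 4/567
  (Y=0, W=1, Z=2, V=0, U=2, X=2) weight 1/567
  (Y=0, W=1, Z=2, V=0, U=3, X=0) weight 2/567
  (Y=0, W=1, Z=2, V=0, U=3, X=1) weight 4/567
  (Y=1, W=1, Z=1, V=0, U=1, X=0) weight 1/336
  … 99 more
Group by Z:
  weight(Z=1) = 3/16
  weight(Z=2) = 1/6
Total weight = 3/16 + 1/6 = 17/48
P(Z=1 | obs) = 3/16 / 17/48 = 9/17
P(Z=2 | obs) = 1/6 / 17/48 = 8/17

P(Z = 1 | obs) = 9/17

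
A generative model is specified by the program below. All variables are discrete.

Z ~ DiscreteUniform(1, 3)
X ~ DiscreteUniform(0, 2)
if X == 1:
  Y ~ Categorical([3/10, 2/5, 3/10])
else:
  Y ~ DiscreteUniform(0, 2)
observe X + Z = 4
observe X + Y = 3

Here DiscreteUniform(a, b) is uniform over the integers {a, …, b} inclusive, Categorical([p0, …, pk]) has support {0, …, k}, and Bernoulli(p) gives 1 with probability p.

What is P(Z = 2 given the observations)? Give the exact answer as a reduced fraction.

Enumerate traces; 2 have nonzero weight after conditioning:
  (Z=2, X=2, Y=1) weight 1/27
  (Z=3, X=1, Y=2) weight 1/30
Group by Z:
  weight(Z=2) = 1/27
  weight(Z=3) = 1/30
Total weight = 1/27 + 1/30 = 19/270
P(Z=2 | obs) = 1/27 / 19/270 = 10/19
P(Z=3 | obs) = 1/30 / 19/270 = 9/19

P(Z = 2 | obs) = 10/19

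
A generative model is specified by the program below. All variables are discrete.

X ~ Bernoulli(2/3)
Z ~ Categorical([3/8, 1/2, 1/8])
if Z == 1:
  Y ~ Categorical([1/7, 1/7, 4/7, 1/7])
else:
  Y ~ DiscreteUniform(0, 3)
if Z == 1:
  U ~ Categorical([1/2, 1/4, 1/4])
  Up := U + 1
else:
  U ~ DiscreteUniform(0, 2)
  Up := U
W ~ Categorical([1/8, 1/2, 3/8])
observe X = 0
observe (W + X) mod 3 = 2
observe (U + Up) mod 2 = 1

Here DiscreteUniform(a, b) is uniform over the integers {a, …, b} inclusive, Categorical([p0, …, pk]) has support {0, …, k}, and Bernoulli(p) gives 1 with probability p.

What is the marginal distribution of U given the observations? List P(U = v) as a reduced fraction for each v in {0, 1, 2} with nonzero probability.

Enumerate traces; 12 have nonzero weight after conditioning:
  (X=0, Z=1, Y=0, U=0, W=2) weight 1/224
  (X=0, Z=1, Y=0, U=1, W=2) weight 1/448
  (X=0, Z=1, Y=0, U=2, W=2) weight 1/448
  (X=0, Z=1, Y=1, U=0, W=2) weight 1/224
  (X=0, Z=1, Y=1, U=1, W=2) weight 1/448
  (X=0, Z=1, Y=1, U=2, W=2) weight 1/448
  (X=0, Z=1, Y=2, U=0, W=2) weight 1/56
  (X=0, Z=1, Y=2, U=1, W=2) weight 1/112
  … 4 more
Group by U:
  weight(U=0) = 1/32
  weight(U=1) = 1/64
  weight(U=2) = 1/64
Total weight = 1/32 + 1/64 + 1/64 = 1/16
P(U=0 | obs) = 1/32 / 1/16 = 1/2
P(U=1 | obs) = 1/64 / 1/16 = 1/4
P(U=2 | obs) = 1/64 / 1/16 = 1/4

P(U=0) = 1/2, P(U=1) = 1/4, P(U=2) = 1/4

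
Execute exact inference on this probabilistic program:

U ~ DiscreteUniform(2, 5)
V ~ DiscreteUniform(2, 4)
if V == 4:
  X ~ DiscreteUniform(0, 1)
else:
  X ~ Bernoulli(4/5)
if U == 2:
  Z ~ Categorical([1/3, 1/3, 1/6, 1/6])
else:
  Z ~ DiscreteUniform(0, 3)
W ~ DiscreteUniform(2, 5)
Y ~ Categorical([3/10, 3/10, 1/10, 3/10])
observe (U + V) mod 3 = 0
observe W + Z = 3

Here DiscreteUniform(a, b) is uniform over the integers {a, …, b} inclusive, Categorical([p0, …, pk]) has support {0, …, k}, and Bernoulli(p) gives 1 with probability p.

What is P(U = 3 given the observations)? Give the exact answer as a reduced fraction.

P(U = 3 | obs) = 3/13

Enumerate traces; 64 have nonzero weight after conditioning:
  (U=2, V=4, X=0, Z=0, W=3, Y=0) weight 1/960
  (U=2, V=4, X=0, Z=0, W=3, Y=1) weight 1/960
  (U=2, V=4, X=0, Z=0, W=3, Y=2) weight 1/2880
  (U=2, V=4, X=0, Z=0, W=3, Y=3) weight 1/960
  (U=2, V=4, X=0, Z=1, W=2, Y=0) weight 1/960
  (U=2, V=4, X=0, Z=1, W=2, Y=1) weight 1/960
  (U=2, V=4, X=0, Z=1, W=2, Y=2) weight 1/2880
  (U=2, V=4, X=0, Z=1, W=2, Y=3) weight 1/960
  (U=3, V=3, X=0, Z=0, W=3, Y=0) weight 1/3200
  (U=4, V=2, X=0, Z=0, W=3, Y=0) weight 1/3200
  … 54 more
Group by U:
  weight(U=2) = 1/72
  weight(U=3) = 1/96
  weight(U=4) = 1/96
  weight(U=5) = 1/96
Total weight = 1/72 + 1/96 + 1/96 + 1/96 = 13/288
P(U=2 | obs) = 1/72 / 13/288 = 4/13
P(U=3 | obs) = 1/96 / 13/288 = 3/13
P(U=4 | obs) = 1/96 / 13/288 = 3/13
P(U=5 | obs) = 1/96 / 13/288 = 3/13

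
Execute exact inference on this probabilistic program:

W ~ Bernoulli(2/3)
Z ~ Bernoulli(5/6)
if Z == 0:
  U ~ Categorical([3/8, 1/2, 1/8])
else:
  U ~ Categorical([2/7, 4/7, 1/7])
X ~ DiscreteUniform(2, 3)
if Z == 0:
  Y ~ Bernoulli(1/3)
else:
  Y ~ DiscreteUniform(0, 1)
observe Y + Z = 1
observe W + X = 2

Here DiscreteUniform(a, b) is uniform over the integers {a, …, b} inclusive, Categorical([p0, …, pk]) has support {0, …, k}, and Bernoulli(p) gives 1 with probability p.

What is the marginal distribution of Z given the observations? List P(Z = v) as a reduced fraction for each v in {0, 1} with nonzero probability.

P(Z=0) = 2/17, P(Z=1) = 15/17

Enumerate traces; 6 have nonzero weight after conditioning:
  (W=0, Z=0, U=0, X=2, Y=1) weight 1/288
  (W=0, Z=0, U=1, X=2, Y=1) weight 1/216
  (W=0, Z=0, U=2, X=2, Y=1) weight 1/864
  (W=0, Z=1, U=0, X=2, Y=0) weight 5/252
  (W=0, Z=1, U=1, X=2, Y=0) weight 5/126
  (W=0, Z=1, U=2, X=2, Y=0) weight 5/504
Group by Z:
  weight(Z=0) = 1/108
  weight(Z=1) = 5/72
Total weight = 1/108 + 5/72 = 17/216
P(Z=0 | obs) = 1/108 / 17/216 = 2/17
P(Z=1 | obs) = 5/72 / 17/216 = 15/17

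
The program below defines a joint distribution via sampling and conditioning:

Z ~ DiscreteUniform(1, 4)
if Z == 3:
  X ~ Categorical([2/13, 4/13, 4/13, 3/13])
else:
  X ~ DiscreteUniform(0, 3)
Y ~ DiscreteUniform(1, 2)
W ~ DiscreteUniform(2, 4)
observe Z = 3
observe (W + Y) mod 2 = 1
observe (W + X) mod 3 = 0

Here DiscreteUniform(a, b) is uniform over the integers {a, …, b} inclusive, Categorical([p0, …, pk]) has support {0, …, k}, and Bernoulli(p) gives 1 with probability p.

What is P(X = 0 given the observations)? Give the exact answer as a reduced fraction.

P(X = 0 | obs) = 2/13

Enumerate traces; 4 have nonzero weight after conditioning:
  (Z=3, X=0, Y=2, W=3) weight 1/156
  (Z=3, X=1, Y=1, W=2) weight 1/78
  (Z=3, X=2, Y=1, W=4) weight 1/78
  (Z=3, X=3, Y=2, W=3) weight 1/104
Group by X:
  weight(X=0) = 1/156
  weight(X=1) = 1/78
  weight(X=2) = 1/78
  weight(X=3) = 1/104
Total weight = 1/156 + 1/78 + 1/78 + 1/104 = 1/24
P(X=0 | obs) = 1/156 / 1/24 = 2/13
P(X=1 | obs) = 1/78 / 1/24 = 4/13
P(X=2 | obs) = 1/78 / 1/24 = 4/13
P(X=3 | obs) = 1/104 / 1/24 = 3/13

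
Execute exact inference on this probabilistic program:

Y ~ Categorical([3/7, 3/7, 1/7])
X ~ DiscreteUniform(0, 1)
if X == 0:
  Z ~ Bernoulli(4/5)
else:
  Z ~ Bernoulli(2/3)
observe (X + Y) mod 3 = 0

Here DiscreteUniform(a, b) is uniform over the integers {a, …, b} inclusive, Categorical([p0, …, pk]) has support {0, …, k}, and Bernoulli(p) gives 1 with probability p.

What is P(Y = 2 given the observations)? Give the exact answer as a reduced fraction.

P(Y = 2 | obs) = 1/4

Enumerate traces; 4 have nonzero weight after conditioning:
  (Y=0, X=0, Z=0) weight 3/70
  (Y=0, X=0, Z=1) weight 6/35
  (Y=2, X=1, Z=0) weight 1/42
  (Y=2, X=1, Z=1) weight 1/21
Group by Y:
  weight(Y=0) = 3/14
  weight(Y=2) = 1/14
Total weight = 3/14 + 1/14 = 2/7
P(Y=0 | obs) = 3/14 / 2/7 = 3/4
P(Y=2 | obs) = 1/14 / 2/7 = 1/4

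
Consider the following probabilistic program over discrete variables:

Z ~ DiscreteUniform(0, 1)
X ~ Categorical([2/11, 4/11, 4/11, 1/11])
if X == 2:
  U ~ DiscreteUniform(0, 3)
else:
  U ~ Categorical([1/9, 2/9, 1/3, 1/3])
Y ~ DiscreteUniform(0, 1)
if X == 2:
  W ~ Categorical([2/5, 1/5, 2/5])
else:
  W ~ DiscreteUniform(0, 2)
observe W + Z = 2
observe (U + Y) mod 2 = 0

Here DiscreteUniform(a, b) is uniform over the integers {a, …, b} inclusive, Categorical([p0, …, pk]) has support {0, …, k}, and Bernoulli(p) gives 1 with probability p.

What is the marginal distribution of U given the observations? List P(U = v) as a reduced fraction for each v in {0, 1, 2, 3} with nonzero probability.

P(U=0) = 151/954, P(U=1) = 221/954, P(U=2) = 97/318, P(U=3) = 97/318

Enumerate traces; 32 have nonzero weight after conditioning:
  (Z=0, X=0, U=0, Y=0, W=2) weight 1/594
  (Z=0, X=0, U=1, Y=1, W=2) weight 1/297
  (Z=0, X=0, U=2, Y=0, W=2) weight 1/198
  (Z=0, X=0, U=3, Y=1, W=2) weight 1/198
  (Z=0, X=1, U=0, Y=0, W=2) weight 1/297
  (Z=0, X=1, U=1, Y=1, W=2) weight 2/297
  (Z=0, X=1, U=2, Y=0, W=2) weight 1/99
  (Z=0, X=1, U=3, Y=1, W=2) weight 1/99
  … 24 more
Group by U:
  weight(U=0) = 151/5940
  weight(U=1) = 221/5940
  weight(U=2) = 97/1980
  weight(U=3) = 97/1980
Total weight = 151/5940 + 221/5940 + 97/1980 + 97/1980 = 53/330
P(U=0 | obs) = 151/5940 / 53/330 = 151/954
P(U=1 | obs) = 221/5940 / 53/330 = 221/954
P(U=2 | obs) = 97/1980 / 53/330 = 97/318
P(U=3 | obs) = 97/1980 / 53/330 = 97/318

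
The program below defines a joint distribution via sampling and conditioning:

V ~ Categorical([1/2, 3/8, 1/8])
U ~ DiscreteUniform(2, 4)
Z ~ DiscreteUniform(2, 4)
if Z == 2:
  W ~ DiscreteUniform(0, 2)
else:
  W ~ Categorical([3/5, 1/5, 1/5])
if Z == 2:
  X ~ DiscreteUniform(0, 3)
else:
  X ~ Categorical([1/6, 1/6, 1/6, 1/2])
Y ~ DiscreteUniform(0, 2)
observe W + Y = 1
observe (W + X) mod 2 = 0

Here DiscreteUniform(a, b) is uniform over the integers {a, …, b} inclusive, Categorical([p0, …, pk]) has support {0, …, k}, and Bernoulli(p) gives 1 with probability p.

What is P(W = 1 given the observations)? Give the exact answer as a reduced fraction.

P(W = 1 | obs) = 13/30

Enumerate traces; 108 have nonzero weight after conditioning:
  (V=0, U=2, Z=2, W=0, X=0, Y=1) weight 1/648
  (V=0, U=2, Z=2, W=0, X=2, Y=1) weight 1/648
  (V=0, U=2, Z=2, W=1, X=1, Y=0) weight 1/648
  (V=0, U=2, Z=2, W=1, X=3, Y=0) weight 1/648
  (V=0, U=2, Z=3, W=0, X=0, Y=1) weight 1/540
  (V=0, U=2, Z=3, W=0, X=2, Y=1) weight 1/540
  (V=0, U=2, Z=3, W=1, X=1, Y=0) weight 1/1620
  (V=0, U=2, Z=3, W=1, X=3, Y=0) weight 1/540
  … 100 more
Group by W:
  weight(W=0) = 17/270
  weight(W=1) = 13/270
Total weight = 17/270 + 13/270 = 1/9
P(W=0 | obs) = 17/270 / 1/9 = 17/30
P(W=1 | obs) = 13/270 / 1/9 = 13/30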